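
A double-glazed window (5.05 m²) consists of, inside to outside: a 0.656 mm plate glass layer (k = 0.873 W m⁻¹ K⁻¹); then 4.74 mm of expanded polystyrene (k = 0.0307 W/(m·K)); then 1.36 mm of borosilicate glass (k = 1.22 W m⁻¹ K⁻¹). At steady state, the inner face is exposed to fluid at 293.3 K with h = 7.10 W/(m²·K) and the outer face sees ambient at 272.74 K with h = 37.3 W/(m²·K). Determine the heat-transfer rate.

Q = 321 W

Resistance network (inner→outer):
  R_conv,in = 1/(hA) = 1/(7.10·5.05) = 0.02789 K/W
  R_plate glass = L/(kA) = 6.56×10^-4/(0.873·5.05) = 1.488×10^-4 K/W
  R_expanded polystyrene = L/(kA) = 0.00474/(0.0307·5.05) = 0.03057 K/W
  R_borosilicate glass = L/(kA) = 0.00136/(1.22·5.05) = 2.207×10^-4 K/W
  R_conv,out = 1/(hA) = 1/(37.3·5.05) = 0.005309 K/W
ΣR = 0.02789 + 1.488×10^-4 + 0.03057 + 2.207×10^-4 + 0.005309 = 0.06414 K/W
Q = ΔT/ΣR = (293.3 K − 272.74 K)/0.06414 = 321 W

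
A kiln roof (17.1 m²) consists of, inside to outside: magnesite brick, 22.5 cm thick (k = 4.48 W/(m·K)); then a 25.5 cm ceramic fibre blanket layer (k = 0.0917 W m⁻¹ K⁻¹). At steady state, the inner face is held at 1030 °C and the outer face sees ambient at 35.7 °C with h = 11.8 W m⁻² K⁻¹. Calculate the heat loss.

Treat each layer as a resistance in series:
  R_magnesite brick = L/(kA) = 0.225/(4.48·17.1) = 0.002937 K/W
  R_ceramic fibre blanket = L/(kA) = 0.255/(0.0917·17.1) = 0.1626 K/W
  R_conv,out = 1/(hA) = 1/(11.8·17.1) = 0.004956 K/W
ΣR = 0.002937 + 0.1626 + 0.004956 = 0.1705 K/W
Q = ΔT/ΣR = (1030 °C − 35.7 °C)/0.1705 = 5830 W

Q = 5830 W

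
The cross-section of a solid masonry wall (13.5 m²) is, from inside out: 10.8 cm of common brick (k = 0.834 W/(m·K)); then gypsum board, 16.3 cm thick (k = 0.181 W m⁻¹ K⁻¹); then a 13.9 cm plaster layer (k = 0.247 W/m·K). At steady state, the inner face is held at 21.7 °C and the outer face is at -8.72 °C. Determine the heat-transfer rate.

Q = 258 W

Treat each layer as a resistance in series:
  R_common brick = L/(kA) = 0.108/(0.834·13.5) = 0.009592 K/W
  R_gypsum board = L/(kA) = 0.163/(0.181·13.5) = 0.06671 K/W
  R_plaster = L/(kA) = 0.139/(0.247·13.5) = 0.04169 K/W
ΣR = 0.009592 + 0.06671 + 0.04169 = 0.1180 K/W
Q = ΔT/ΣR = (21.7 °C − -8.72 °C)/0.1180 = 258 W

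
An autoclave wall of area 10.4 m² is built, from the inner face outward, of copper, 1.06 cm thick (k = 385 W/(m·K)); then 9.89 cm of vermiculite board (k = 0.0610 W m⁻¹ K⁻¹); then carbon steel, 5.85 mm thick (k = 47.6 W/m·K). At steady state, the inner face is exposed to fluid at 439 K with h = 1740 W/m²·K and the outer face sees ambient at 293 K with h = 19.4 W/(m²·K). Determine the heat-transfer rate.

Treat each layer as a resistance in series:
  R_conv,in = 1/(hA) = 1/(1740·10.4) = 5.526×10^-5 K/W
  R_copper = L/(kA) = 0.0106/(385·10.4) = 2.647×10^-6 K/W
  R_vermiculite board = L/(kA) = 0.0989/(0.0610·10.4) = 0.1559 K/W
  R_carbon steel = L/(kA) = 0.00585/(47.6·10.4) = 1.182×10^-5 K/W
  R_conv,out = 1/(hA) = 1/(19.4·10.4) = 0.004956 K/W
ΣR = 5.526×10^-5 + 2.647×10^-6 + 0.1559 + 1.182×10^-5 + 0.004956 = 0.1609 K/W
Q = ΔT/ΣR = (439 K − 293 K)/0.1609 = 907 W

Q = 907 W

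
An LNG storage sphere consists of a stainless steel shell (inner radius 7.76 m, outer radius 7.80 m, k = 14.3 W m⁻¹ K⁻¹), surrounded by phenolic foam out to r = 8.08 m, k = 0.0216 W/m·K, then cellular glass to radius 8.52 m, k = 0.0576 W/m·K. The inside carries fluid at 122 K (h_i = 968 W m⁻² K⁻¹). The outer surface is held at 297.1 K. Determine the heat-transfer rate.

Resistance network (inner→outer):
  R_conv,in = 1/(4πr²h) = 1/(4π·7.76²·968) = 1.365×10^-6 K/W
  R_stainless steel = (1/7.76 − 1/7.80)/(4πk) = 6.609×10^-4/(4π·14.3) = 3.678×10^-6 K/W
  R_phenolic foam = (1/7.80 − 1/8.08)/(4πk) = 0.004443/(4π·0.0216) = 0.01637 K/W
  R_cellular glass = (1/8.08 − 1/8.52)/(4πk) = 0.006391/(4π·0.0576) = 0.008830 K/W
ΣR = 1.365×10^-6 + 3.678×10^-6 + 0.01637 + 0.008830 = 0.02521 K/W
Q = ΔT/ΣR = (122 K − 297.1 K)/0.02521 = -6950 W
(Negative Q ⇒ heat flows inward; heat gain = 6950 W.)

Q = 6.95 kW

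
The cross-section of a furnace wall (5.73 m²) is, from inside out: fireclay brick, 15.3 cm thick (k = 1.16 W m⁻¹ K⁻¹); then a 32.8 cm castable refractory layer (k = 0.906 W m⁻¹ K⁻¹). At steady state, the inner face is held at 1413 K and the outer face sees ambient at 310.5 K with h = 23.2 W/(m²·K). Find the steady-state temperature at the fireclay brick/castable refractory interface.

T = 1142 K

Resistance network (inner→outer):
  R_fireclay brick = L/(kA) = 0.153/(1.16·5.73) = 0.02302 K/W
  R_castable refractory = L/(kA) = 0.328/(0.906·5.73) = 0.06318 K/W
  R_conv,out = 1/(hA) = 1/(23.2·5.73) = 0.007522 K/W
ΣR = 0.02302 + 0.06318 + 0.007522 = 0.09372 K/W
Q = ΔT/ΣR = (1413 K − 310.5 K)/0.09372 = 11760 W
From the inner boundary to the fireclay brick/castable refractory interface, ΣR_partial = 0.02302 K/W.
T_interface = T_in − Q·ΣR_partial = 1413 K − (11760)(0.02302) = 1142 K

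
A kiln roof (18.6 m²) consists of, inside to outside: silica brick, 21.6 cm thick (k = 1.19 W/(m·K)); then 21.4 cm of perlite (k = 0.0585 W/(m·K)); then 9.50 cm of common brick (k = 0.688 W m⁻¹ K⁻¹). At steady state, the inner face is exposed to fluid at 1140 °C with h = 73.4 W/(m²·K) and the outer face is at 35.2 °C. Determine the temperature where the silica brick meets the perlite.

T = 1086 °C

Treat each layer as a resistance in series:
  R_conv,in = 1/(hA) = 1/(73.4·18.6) = 7.325×10^-4 K/W
  R_silica brick = L/(kA) = 0.216/(1.19·18.6) = 0.009759 K/W
  R_perlite = L/(kA) = 0.214/(0.0585·18.6) = 0.1967 K/W
  R_common brick = L/(kA) = 0.0950/(0.688·18.6) = 0.007424 K/W
ΣR = 7.325×10^-4 + 0.009759 + 0.1967 + 0.007424 = 0.2146 K/W
Q = ΔT/ΣR = (1140 °C − 35.2 °C)/0.2146 = 5148 W
From the inner boundary to the silica brick/perlite interface, ΣR_partial = 0.01049 K/W.
T_interface = T_in − Q·ΣR_partial = 1140 °C − (5148)(0.01049) = 1086 °C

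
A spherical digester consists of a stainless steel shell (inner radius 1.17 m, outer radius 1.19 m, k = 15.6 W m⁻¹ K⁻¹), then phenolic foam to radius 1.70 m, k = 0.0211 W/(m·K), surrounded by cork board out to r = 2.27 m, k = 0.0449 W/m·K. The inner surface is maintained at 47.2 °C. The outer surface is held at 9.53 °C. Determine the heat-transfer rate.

Q = 31.1 W

Series thermal resistances, inner to outer:
  R_stainless steel = (1/1.17 − 1/1.19)/(4πk) = 0.01436/(4π·15.6) = 7.328×10^-5 K/W
  R_phenolic foam = (1/1.19 − 1/1.70)/(4πk) = 0.2521/(4π·0.0211) = 0.9508 K/W
  R_cork board = (1/1.70 − 1/2.27)/(4πk) = 0.1477/(4π·0.0449) = 0.2618 K/W
ΣR = 7.328×10^-5 + 0.9508 + 0.2618 = 1.213 K/W
Q = ΔT/ΣR = (47.2 °C − 9.53 °C)/1.213 = 31.1 W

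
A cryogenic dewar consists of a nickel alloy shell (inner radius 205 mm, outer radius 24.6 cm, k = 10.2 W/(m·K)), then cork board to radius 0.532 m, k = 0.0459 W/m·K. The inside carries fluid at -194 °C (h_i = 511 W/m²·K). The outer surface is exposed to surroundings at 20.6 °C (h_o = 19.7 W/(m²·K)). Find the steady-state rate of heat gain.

Q = 56.3 W

Treat each layer as a resistance in series:
  R_conv,in = 1/(4πr²h) = 1/(4π·0.205²·511) = 0.003706 K/W
  R_nickel alloy = (1/0.205 − 1/0.246)/(4πk) = 0.8130/(4π·10.2) = 0.006343 K/W
  R_cork board = (1/0.246 − 1/0.532)/(4πk) = 2.185/(4π·0.0459) = 3.789 K/W
  R_conv,out = 1/(4πr²h) = 1/(4π·0.532²·19.7) = 0.01427 K/W
ΣR = 0.003706 + 0.006343 + 3.789 + 0.01427 = 3.813 K/W
Q = ΔT/ΣR = (-194 °C − 20.6 °C)/3.813 = -56.3 W
(Negative Q ⇒ heat flows inward; heat gain = 56.3 W.)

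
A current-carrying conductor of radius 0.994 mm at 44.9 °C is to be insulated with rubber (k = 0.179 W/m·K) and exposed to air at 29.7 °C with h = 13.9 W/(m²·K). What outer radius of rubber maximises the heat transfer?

r_cr = 1.29 cm

For a cylinder, r_cr = k_ins/h = 0.179/13.9 = 0.0129 m = 1.29 cm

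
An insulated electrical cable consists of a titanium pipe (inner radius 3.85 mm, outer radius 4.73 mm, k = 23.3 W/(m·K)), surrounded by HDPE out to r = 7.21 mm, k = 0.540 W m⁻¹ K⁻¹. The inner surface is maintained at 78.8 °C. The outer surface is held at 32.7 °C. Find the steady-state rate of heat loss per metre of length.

Treat each layer as a resistance in series:
  R'_titanium = ln(0.00473/0.00385)/(2πk) = 0.2059/(2π·23.3) = 0.001406 m·K/W
  R'_HDPE = ln(0.00721/0.00473)/(2πk) = 0.4215/(2π·0.540) = 0.1242 m·K/W
ΣR = 0.001406 + 0.1242 = 0.1256 m·K/W
Q' = ΔT/ΣR = (78.8 °C − 32.7 °C)/0.1256 = 367 W/m

Q' = 367 W/m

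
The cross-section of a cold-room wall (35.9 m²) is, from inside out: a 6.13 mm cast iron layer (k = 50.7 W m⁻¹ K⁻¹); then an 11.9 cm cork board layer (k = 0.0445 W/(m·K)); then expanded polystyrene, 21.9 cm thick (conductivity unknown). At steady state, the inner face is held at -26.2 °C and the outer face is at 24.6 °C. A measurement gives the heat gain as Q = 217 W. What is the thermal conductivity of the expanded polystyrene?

k = 0.0382 W/m·K

ΣR = ΔT/Q = |-26.2 − 24.6|/217 = 0.2341 K/W
Known resistances:
  R_cast iron = L/(kA) = 0.00613/(50.7·35.9) = 3.368×10^-6 K/W
  R_cork board = L/(kA) = 0.119/(0.0445·35.9) = 0.07449 K/W
R_expanded polystyrene = ΣR − ΣR_known = 0.2341 − 0.07449 = 0.1596 K/W
L/(kA) = 0.1596 ⇒ k = 0.219/(0.1596·35.9) = 0.0382 W/m·K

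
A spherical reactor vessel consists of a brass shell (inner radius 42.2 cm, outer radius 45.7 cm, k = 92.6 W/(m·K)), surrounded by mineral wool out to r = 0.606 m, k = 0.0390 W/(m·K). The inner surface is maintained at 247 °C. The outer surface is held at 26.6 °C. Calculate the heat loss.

Resistance network (inner→outer):
  R_brass = (1/0.422 − 1/0.457)/(4πk) = 0.1815/(4π·92.6) = 1.560×10^-4 K/W
  R_mineral wool = (1/0.457 − 1/0.606)/(4πk) = 0.5380/(4π·0.0390) = 1.098 K/W
ΣR = 1.560×10^-4 + 1.098 = 1.098 K/W
Q = ΔT/ΣR = (247 °C − 26.6 °C)/1.098 = 201 W

Q = 201 W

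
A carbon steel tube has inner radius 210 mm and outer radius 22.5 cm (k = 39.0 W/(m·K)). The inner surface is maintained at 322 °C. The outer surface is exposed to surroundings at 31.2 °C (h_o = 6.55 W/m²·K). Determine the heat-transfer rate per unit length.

Q' = 2.69 kW/m

Treat each layer as a resistance in series:
  R'_carbon steel = ln(0.225/0.210)/(2πk) = 0.06899/(2π·39.0) = 2.816×10^-4 m·K/W
  R'_conv,out = 1/(2πr h) = 1/(2π·0.225·6.55) = 0.1080 m·K/W
ΣR = 2.816×10^-4 + 0.1080 = 0.1083 m·K/W
Q' = ΔT/ΣR = (322 °C − 31.2 °C)/0.1083 = 2690 W/m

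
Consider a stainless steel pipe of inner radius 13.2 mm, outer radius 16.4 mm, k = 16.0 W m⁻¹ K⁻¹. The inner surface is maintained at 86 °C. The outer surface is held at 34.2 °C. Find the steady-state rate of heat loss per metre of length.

Q' = 24000 W/m

Q' = 2πk·ΔT/ln(r₂/r₁) = 2π × 16.0 × 51.8 / ln(0.0164/0.0132) = 24000 W/m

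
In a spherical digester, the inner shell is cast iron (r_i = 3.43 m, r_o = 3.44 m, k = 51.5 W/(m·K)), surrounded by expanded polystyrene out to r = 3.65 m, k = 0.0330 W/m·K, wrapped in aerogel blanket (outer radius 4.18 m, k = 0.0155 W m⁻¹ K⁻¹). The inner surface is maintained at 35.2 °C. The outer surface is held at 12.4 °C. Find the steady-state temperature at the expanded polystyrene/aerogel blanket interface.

Series thermal resistances, inner to outer:
  R_cast iron = (1/3.43 − 1/3.44)/(4πk) = 8.475×10^-4/(4π·51.5) = 1.310×10^-6 K/W
  R_expanded polystyrene = (1/3.44 − 1/3.65)/(4πk) = 0.01673/(4π·0.0330) = 0.04033 K/W
  R_aerogel blanket = (1/3.65 − 1/4.18)/(4πk) = 0.03474/(4π·0.0155) = 0.1783 K/W
ΣR = 1.310×10^-6 + 0.04033 + 0.1783 = 0.2186 K/W
Q = ΔT/ΣR = (35.2 °C − 12.4 °C)/0.2186 = 104.3 W
From the inner boundary to the expanded polystyrene/aerogel blanket interface, ΣR_partial = 0.04033 K/W.
T_interface = T_in − Q·ΣR_partial = 35.2 °C − (104.3)(0.04033) = 31.0 °C

T = 31.0 °C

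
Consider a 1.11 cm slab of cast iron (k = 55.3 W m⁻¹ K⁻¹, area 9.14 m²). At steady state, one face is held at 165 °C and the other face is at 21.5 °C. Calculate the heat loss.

Q = 6.53×10^6 W

Q = kA·ΔT/L = 55.3 × 9.14 × |165 °C − 21.5 °C| / 0.0111 = 6.53×10^6 W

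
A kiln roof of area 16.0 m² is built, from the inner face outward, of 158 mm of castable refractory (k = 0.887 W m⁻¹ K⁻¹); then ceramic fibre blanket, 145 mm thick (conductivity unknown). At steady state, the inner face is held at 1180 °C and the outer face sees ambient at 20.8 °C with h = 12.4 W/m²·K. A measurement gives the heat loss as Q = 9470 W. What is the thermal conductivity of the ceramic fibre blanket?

k = 0.0853 W/m·K

ΣR = ΔT/Q = |1180 − 20.8|/9470 = 0.1224 K/W
Known resistances:
  R_castable refractory = L/(kA) = 0.158/(0.887·16.0) = 0.01113 K/W
  R_conv,out = 1/(hA) = 1/(12.4·16.0) = 0.005040 K/W
R_ceramic fibre blanket = ΣR − ΣR_known = 0.1224 − 0.01617 = 0.1062 K/W
L/(kA) = 0.1062 ⇒ k = 0.145/(0.1062·16.0) = 0.0853 W/m·K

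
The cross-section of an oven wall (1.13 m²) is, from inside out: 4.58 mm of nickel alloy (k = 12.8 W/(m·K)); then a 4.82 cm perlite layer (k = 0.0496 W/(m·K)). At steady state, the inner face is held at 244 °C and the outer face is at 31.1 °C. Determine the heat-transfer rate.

Q = 247 W

Resistance network (inner→outer):
  R_nickel alloy = L/(kA) = 0.00458/(12.8·1.13) = 3.166×10^-4 K/W
  R_perlite = L/(kA) = 0.0482/(0.0496·1.13) = 0.8600 K/W
ΣR = 3.166×10^-4 + 0.8600 = 0.8603 K/W
Q = ΔT/ΣR = (244 °C − 31.1 °C)/0.8603 = 247 W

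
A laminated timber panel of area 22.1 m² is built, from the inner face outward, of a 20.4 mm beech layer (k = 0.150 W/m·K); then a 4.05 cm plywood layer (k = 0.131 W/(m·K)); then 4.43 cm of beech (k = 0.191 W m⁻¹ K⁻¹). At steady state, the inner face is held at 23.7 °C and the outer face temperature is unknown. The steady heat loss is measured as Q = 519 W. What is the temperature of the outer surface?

Sum the resistances:
  R_beech = L/(kA) = 0.0204/(0.150·22.1) = 0.006154 K/W
  R_plywood = L/(kA) = 0.0405/(0.131·22.1) = 0.01399 K/W
  R_beech = L/(kA) = 0.0443/(0.191·22.1) = 0.01049 K/W
ΣR = 0.03064 K/W
ΔT = Q·ΣR = 519 × 0.03064 = 15.90 K
Heat flows outward, so T_out = T_in − ΔT = 23.7 − 15.90 = 7.80 °C

T_out = 7.80 °C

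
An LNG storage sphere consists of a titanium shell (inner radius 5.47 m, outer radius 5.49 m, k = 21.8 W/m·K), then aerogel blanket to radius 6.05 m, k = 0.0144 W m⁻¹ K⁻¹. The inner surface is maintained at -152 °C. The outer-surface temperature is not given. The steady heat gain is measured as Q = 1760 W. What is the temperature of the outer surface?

Sum the resistances:
  R_titanium = (1/5.47 − 1/5.49)/(4πk) = 6.660×10^-4/(4π·21.8) = 2.431×10^-6 K/W
  R_aerogel blanket = (1/5.49 − 1/6.05)/(4πk) = 0.01686/(4π·0.0144) = 0.09317 K/W
ΣR = 0.09317 K/W
ΔT = Q·ΣR = 1760 × 0.09317 = 164.0 K
Heat flows inward, so T_out = T_in + ΔT = -152 + 164.0 = 12.0 °C

T_out = 12.0 °C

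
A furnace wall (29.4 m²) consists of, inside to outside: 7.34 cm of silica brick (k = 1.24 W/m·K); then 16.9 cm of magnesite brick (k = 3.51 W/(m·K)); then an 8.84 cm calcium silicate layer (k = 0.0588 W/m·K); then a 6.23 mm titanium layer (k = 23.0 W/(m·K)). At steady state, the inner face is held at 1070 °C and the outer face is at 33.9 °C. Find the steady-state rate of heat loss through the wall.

Treat each layer as a resistance in series:
  R_silica brick = L/(kA) = 0.0734/(1.24·29.4) = 0.002013 K/W
  R_magnesite brick = L/(kA) = 0.169/(3.51·29.4) = 0.001638 K/W
  R_calcium silicate = L/(kA) = 0.0884/(0.0588·29.4) = 0.05114 K/W
  R_titanium = L/(kA) = 0.00623/(23.0·29.4) = 9.213×10^-6 K/W
ΣR = 0.002013 + 0.001638 + 0.05114 + 9.213×10^-6 = 0.05480 K/W
Q = ΔT/ΣR = (1070 °C − 33.9 °C)/0.05480 = 18900 W

Q = 18.9 kW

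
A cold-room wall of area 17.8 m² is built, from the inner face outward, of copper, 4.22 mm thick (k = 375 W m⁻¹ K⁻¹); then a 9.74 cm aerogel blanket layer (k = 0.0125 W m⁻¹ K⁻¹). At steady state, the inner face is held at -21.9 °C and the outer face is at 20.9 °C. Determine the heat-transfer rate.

Series thermal resistances, inner to outer:
  R_copper = L/(kA) = 0.00422/(375·17.8) = 6.322×10^-7 K/W
  R_aerogel blanket = L/(kA) = 0.0974/(0.0125·17.8) = 0.4378 K/W
ΣR = 6.322×10^-7 + 0.4378 = 0.4378 K/W
Q = ΔT/ΣR = (-21.9 °C − 20.9 °C)/0.4378 = -97.8 W
(Negative Q ⇒ heat flows inward; heat gain = 97.8 W.)

Q = 97.8 W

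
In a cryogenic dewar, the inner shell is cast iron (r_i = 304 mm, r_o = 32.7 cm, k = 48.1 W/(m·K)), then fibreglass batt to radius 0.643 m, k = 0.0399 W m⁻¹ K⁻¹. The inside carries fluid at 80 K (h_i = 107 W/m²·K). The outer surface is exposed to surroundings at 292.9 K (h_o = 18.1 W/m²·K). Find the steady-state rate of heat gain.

Series thermal resistances, inner to outer:
  R_conv,in = 1/(4πr²h) = 1/(4π·0.304²·107) = 0.008047 K/W
  R_cast iron = (1/0.304 − 1/0.327)/(4πk) = 0.2314/(4π·48.1) = 3.828×10^-4 K/W
  R_fibreglass batt = (1/0.327 − 1/0.643)/(4πk) = 1.503/(4π·0.0399) = 2.997 K/W
  R_conv,out = 1/(4πr²h) = 1/(4π·0.643²·18.1) = 0.01063 K/W
ΣR = 0.008047 + 3.828×10^-4 + 2.997 + 0.01063 = 3.016 K/W
Q = ΔT/ΣR = (80 K − 292.9 K)/3.016 = -70.6 W
(Negative Q ⇒ heat flows inward; heat gain = 70.6 W.)

Q = 70.6 W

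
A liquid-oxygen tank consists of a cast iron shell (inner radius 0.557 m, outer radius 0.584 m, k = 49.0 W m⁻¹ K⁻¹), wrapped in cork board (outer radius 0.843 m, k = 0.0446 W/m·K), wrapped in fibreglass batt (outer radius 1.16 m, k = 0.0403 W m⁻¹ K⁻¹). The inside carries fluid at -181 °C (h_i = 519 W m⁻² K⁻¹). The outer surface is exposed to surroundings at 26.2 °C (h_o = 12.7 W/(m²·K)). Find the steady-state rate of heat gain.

Q = 131 W

Series thermal resistances, inner to outer:
  R_conv,in = 1/(4πr²h) = 1/(4π·0.557²·519) = 4.942×10^-4 K/W
  R_cast iron = (1/0.557 − 1/0.584)/(4πk) = 0.08300/(4π·49.0) = 1.348×10^-4 K/W
  R_cork board = (1/0.584 − 1/0.843)/(4πk) = 0.5261/(4π·0.0446) = 0.9387 K/W
  R_fibreglass batt = (1/0.843 − 1/1.16)/(4πk) = 0.3242/(4π·0.0403) = 0.6401 K/W
  R_conv,out = 1/(4πr²h) = 1/(4π·1.16²·12.7) = 0.004657 K/W
ΣR = 4.942×10^-4 + 1.348×10^-4 + 0.9387 + 0.6401 + 0.004657 = 1.584 K/W
Q = ΔT/ΣR = (-181 °C − 26.2 °C)/1.584 = -131 W
(Negative Q ⇒ heat flows inward; heat gain = 131 W.)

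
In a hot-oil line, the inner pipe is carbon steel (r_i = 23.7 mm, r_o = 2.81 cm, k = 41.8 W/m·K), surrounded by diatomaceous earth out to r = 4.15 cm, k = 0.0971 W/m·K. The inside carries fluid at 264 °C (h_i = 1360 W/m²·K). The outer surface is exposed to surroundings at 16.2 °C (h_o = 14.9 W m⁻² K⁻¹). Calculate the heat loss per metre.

Q' = 275 W/m

Series thermal resistances, inner to outer:
  R'_conv,in = 1/(2πr h) = 1/(2π·0.0237·1360) = 0.004938 m·K/W
  R'_carbon steel = ln(0.0281/0.0237)/(2πk) = 0.1703/(2π·41.8) = 6.484×10^-4 m·K/W
  R'_diatomaceous earth = ln(0.0415/0.0281)/(2πk) = 0.3899/(2π·0.0971) = 0.6391 m·K/W
  R'_conv,out = 1/(2πr h) = 1/(2π·0.0415·14.9) = 0.2574 m·K/W
ΣR = 0.004938 + 6.484×10^-4 + 0.6391 + 0.2574 = 0.9021 m·K/W
Q' = ΔT/ΣR = (264 °C − 16.2 °C)/0.9021 = 275 W/m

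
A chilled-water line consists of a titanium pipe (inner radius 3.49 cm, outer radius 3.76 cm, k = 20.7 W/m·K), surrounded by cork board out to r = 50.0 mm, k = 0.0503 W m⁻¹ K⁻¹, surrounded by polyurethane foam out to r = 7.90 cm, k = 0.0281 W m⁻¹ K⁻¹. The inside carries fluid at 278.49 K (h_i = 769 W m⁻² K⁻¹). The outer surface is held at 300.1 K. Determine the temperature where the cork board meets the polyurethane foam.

Resistance network (inner→outer):
  R'_conv,in = 1/(2πr h) = 1/(2π·0.0349·769) = 0.005930 m·K/W
  R'_titanium = ln(0.0376/0.0349)/(2πk) = 0.07452/(2π·20.7) = 5.729×10^-4 m·K/W
  R'_cork board = ln(0.0500/0.0376)/(2πk) = 0.2850/(2π·0.0503) = 0.9018 m·K/W
  R'_polyurethane foam = ln(0.0790/0.0500)/(2πk) = 0.4574/(2π·0.0281) = 2.591 m·K/W
ΣR = 0.005930 + 5.729×10^-4 + 0.9018 + 2.591 = 3.499 m·K/W
Q' = ΔT/ΣR = (278.49 K − 300.1 K)/3.499 = -6.176 W/m
From the inner boundary to the cork board/polyurethane foam interface, ΣR_partial = 0.9083 m·K/W.
T_interface = T_in − Q'·ΣR_partial = 278.49 K − (-6.176)(0.9083) = 284.1 K

T = 284.1 K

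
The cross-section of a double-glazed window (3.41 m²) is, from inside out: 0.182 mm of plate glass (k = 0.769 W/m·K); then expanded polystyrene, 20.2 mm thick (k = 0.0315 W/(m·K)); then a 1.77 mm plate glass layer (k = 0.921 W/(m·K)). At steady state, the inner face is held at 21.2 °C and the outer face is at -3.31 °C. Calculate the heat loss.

Q = 130 W

Series thermal resistances, inner to outer:
  R_plate glass = L/(kA) = 1.82×10^-4/(0.769·3.41) = 6.940×10^-5 K/W
  R_expanded polystyrene = L/(kA) = 0.0202/(0.0315·3.41) = 0.1881 K/W
  R_plate glass = L/(kA) = 0.00177/(0.921·3.41) = 5.636×10^-4 K/W
ΣR = 6.940×10^-5 + 0.1881 + 5.636×10^-4 = 0.1887 K/W
Q = ΔT/ΣR = (21.2 °C − -3.31 °C)/0.1887 = 130 W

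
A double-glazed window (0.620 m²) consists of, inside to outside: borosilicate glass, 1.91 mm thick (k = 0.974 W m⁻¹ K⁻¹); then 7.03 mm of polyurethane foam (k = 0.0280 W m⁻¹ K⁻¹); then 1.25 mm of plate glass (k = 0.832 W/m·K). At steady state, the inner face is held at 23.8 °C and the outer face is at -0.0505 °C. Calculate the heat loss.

Q = 58.1 W

Treat each layer as a resistance in series:
  R_borosilicate glass = L/(kA) = 0.00191/(0.974·0.620) = 0.003163 K/W
  R_polyurethane foam = L/(kA) = 0.00703/(0.0280·0.620) = 0.4050 K/W
  R_plate glass = L/(kA) = 0.00125/(0.832·0.620) = 0.002423 K/W
ΣR = 0.003163 + 0.4050 + 0.002423 = 0.4106 K/W
Q = ΔT/ΣR = (23.8 °C − -0.0505 °C)/0.4106 = 58.1 W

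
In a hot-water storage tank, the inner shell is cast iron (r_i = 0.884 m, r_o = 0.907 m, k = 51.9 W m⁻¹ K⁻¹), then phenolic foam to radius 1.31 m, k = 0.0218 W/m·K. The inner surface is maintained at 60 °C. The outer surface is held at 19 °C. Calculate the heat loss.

Series thermal resistances, inner to outer:
  R_cast iron = (1/0.884 − 1/0.907)/(4πk) = 0.02869/(4π·51.9) = 4.398×10^-5 K/W
  R_phenolic foam = (1/0.907 − 1/1.31)/(4πk) = 0.3392/(4π·0.0218) = 1.238 K/W
ΣR = 4.398×10^-5 + 1.238 = 1.238 K/W
Q = ΔT/ΣR = (60 °C − 19 °C)/1.238 = 33.1 W

Q = 33.1 W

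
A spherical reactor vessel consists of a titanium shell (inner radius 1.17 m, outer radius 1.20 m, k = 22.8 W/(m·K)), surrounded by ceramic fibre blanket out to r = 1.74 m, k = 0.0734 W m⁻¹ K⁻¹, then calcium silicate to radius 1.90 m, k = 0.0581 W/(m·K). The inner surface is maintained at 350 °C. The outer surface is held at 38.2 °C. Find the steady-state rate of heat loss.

Resistance network (inner→outer):
  R_titanium = (1/1.17 − 1/1.20)/(4πk) = 0.02137/(4π·22.8) = 7.458×10^-5 K/W
  R_ceramic fibre blanket = (1/1.20 − 1/1.74)/(4πk) = 0.2586/(4π·0.0734) = 0.2804 K/W
  R_calcium silicate = (1/1.74 − 1/1.90)/(4πk) = 0.04840/(4π·0.0581) = 0.06629 K/W
ΣR = 7.458×10^-5 + 0.2804 + 0.06629 = 0.3468 K/W
Q = ΔT/ΣR = (350 °C − 38.2 °C)/0.3468 = 899 W

Q = 899 W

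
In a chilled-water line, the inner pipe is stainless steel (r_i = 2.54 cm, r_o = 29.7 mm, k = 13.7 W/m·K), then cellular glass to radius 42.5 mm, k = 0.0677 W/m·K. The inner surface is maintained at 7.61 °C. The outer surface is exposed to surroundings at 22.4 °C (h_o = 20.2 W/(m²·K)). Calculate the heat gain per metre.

Treat each layer as a resistance in series:
  R'_stainless steel = ln(0.0297/0.0254)/(2πk) = 0.1564/(2π·13.7) = 0.001817 m·K/W
  R'_cellular glass = ln(0.0425/0.0297)/(2πk) = 0.3584/(2π·0.0677) = 0.8425 m·K/W
  R'_conv,out = 1/(2πr h) = 1/(2π·0.0425·20.2) = 0.1854 m·K/W
ΣR = 0.001817 + 0.8425 + 0.1854 = 1.030 m·K/W
Q' = ΔT/ΣR = (7.61 °C − 22.4 °C)/1.030 = -14.4 W/m
(Negative Q' ⇒ heat flows inward; heat gain = 14.4 W/m.)

Q' = 14.4 W/m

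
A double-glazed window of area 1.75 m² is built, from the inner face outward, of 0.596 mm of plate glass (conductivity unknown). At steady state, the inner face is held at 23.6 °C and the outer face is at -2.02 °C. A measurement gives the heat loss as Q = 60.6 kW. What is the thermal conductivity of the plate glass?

k = 0.806 W/m·K

ΣR = ΔT/Q = |23.6 − -2.02|/60600 = 4.228×10^-4 K/W
L/(kA) = 4.228×10^-4 ⇒ k = 5.96×10^-4/(4.228×10^-4·1.75) = 0.806 W/m·K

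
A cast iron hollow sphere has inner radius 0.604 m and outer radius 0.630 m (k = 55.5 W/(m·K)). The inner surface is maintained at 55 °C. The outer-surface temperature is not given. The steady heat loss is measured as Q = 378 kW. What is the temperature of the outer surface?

Series resistances:
  R_cast iron = (1/0.604 − 1/0.630)/(4πk) = 0.06833/(4π·55.5) = 9.797×10^-5 K/W
ΣR = 9.797×10^-5 K/W
ΔT = Q·ΣR = 3.78×10^5 × 9.797×10^-5 = 37.03 K
Heat flows outward, so T_out = T_in − ΔT = 55 − 37.03 = 18.0 °C

T_out = 18.0 °C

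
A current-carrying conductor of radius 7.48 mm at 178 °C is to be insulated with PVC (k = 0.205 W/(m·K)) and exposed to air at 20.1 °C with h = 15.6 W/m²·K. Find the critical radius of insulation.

r_cr = 1.31 cm

For a cylinder, r_cr = k_ins/h = 0.205/15.6 = 0.0131 m = 1.31 cm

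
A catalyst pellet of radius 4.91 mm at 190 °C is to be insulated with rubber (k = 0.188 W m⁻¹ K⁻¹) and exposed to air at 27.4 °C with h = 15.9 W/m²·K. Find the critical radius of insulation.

For a sphere, r_cr = 2k_ins/h = 2·0.188/15.9 = 0.0236 m = 2.36 cm

r_cr = 2.36 cm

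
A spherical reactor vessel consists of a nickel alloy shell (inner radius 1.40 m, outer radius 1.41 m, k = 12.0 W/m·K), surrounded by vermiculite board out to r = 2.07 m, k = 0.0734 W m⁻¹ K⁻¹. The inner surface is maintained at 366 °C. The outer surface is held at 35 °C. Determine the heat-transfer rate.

Treat each layer as a resistance in series:
  R_nickel alloy = (1/1.40 − 1/1.41)/(4πk) = 0.005066/(4π·12.0) = 3.359×10^-5 K/W
  R_vermiculite board = (1/1.41 − 1/2.07)/(4πk) = 0.2261/(4π·0.0734) = 0.2452 K/W
ΣR = 3.359×10^-5 + 0.2452 = 0.2452 K/W
Q = ΔT/ΣR = (366 °C − 35 °C)/0.2452 = 1350 W

Q = 1350 W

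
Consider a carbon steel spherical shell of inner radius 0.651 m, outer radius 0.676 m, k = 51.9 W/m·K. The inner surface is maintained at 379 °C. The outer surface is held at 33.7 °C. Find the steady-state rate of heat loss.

Q = 3.96×10^6 W

Q = 4πk·ΔT/(1/r₁ − 1/r₂) = 4π × 51.9 × 345.3 / (1/0.651 − 1/0.676) = 3.96×10^6 W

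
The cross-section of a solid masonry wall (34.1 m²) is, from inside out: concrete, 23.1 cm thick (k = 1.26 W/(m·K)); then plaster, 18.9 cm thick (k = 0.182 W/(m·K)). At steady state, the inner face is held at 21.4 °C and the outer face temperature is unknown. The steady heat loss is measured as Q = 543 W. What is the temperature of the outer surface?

T_out = 1.94 °C

Series resistances:
  R_concrete = L/(kA) = 0.231/(1.26·34.1) = 0.005376 K/W
  R_plaster = L/(kA) = 0.189/(0.182·34.1) = 0.03045 K/W
ΣR = 0.03583 K/W
ΔT = Q·ΣR = 543 × 0.03583 = 19.46 K
Heat flows outward, so T_out = T_in − ΔT = 21.4 − 19.46 = 1.94 °C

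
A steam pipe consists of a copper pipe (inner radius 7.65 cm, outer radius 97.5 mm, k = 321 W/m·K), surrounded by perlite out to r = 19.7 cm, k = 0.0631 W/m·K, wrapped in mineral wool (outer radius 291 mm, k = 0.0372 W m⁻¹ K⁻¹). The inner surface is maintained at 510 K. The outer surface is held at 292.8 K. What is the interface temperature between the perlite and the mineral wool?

T = 398 K

Series thermal resistances, inner to outer:
  R'_copper = ln(0.0975/0.0765)/(2πk) = 0.2426/(2π·321) = 1.203×10^-4 m·K/W
  R'_perlite = ln(0.197/0.0975)/(2πk) = 0.7034/(2π·0.0631) = 1.774 m·K/W
  R'_mineral wool = ln(0.291/0.197)/(2πk) = 0.3901/(2π·0.0372) = 1.669 m·K/W
ΣR = 1.203×10^-4 + 1.774 + 1.669 = 3.443 m·K/W
Q' = ΔT/ΣR = (510 K − 292.8 K)/3.443 = 63.08 W/m
From the inner boundary to the perlite/mineral wool interface, ΣR_partial = 1.774 m·K/W.
T_interface = T_in − Q'·ΣR_partial = 510 K − (63.08)(1.774) = 398 K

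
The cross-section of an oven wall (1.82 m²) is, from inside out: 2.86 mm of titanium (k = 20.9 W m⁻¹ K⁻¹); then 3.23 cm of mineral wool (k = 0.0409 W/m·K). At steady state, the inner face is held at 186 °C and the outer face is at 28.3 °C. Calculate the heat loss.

Q = 363 W

Resistance network (inner→outer):
  R_titanium = L/(kA) = 0.00286/(20.9·1.82) = 7.519×10^-5 K/W
  R_mineral wool = L/(kA) = 0.0323/(0.0409·1.82) = 0.4339 K/W
ΣR = 7.519×10^-5 + 0.4339 = 0.4340 K/W
Q = ΔT/ΣR = (186 °C − 28.3 °C)/0.4340 = 363 W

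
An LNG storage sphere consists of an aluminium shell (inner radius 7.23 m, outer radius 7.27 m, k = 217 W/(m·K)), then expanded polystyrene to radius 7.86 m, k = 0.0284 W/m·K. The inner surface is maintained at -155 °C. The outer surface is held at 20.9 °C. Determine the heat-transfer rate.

Resistance network (inner→outer):
  R_aluminium = (1/7.23 − 1/7.27)/(4πk) = 7.610×10^-4/(4π·217) = 2.791×10^-7 K/W
  R_expanded polystyrene = (1/7.27 − 1/7.86)/(4πk) = 0.01033/(4π·0.0284) = 0.02893 K/W
ΣR = 2.791×10^-7 + 0.02893 = 0.02893 K/W
Q = ΔT/ΣR = (-155 °C − 20.9 °C)/0.02893 = -6080 W
(Negative Q ⇒ heat flows inward; heat gain = 6080 W.)

Q = 6.08 kW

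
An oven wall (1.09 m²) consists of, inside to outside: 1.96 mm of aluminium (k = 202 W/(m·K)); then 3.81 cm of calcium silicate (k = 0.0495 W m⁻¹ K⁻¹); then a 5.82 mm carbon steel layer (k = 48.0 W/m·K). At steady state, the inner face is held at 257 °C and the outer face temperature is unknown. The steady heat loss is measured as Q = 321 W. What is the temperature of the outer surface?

Sum the resistances:
  R_aluminium = L/(kA) = 0.00196/(202·1.09) = 8.902×10^-6 K/W
  R_calcium silicate = L/(kA) = 0.0381/(0.0495·1.09) = 0.7061 K/W
  R_carbon steel = L/(kA) = 0.00582/(48.0·1.09) = 1.112×10^-4 K/W
ΣR = 0.7063 K/W
ΔT = Q·ΣR = 321 × 0.7063 = 226.7 K
Heat flows outward, so T_out = T_in − ΔT = 257 − 226.7 = 30.3 °C

T_out = 30.3 °C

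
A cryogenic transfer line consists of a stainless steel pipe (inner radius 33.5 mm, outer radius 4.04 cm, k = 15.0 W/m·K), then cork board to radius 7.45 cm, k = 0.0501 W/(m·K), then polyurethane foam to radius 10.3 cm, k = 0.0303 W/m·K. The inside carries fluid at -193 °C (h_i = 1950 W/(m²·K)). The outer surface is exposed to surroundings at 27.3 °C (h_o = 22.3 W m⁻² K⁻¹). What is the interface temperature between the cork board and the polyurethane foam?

Resistance network (inner→outer):
  R'_conv,in = 1/(2πr h) = 1/(2π·0.0335·1950) = 0.002436 m·K/W
  R'_stainless steel = ln(0.0404/0.0335)/(2πk) = 0.1873/(2π·15.0) = 0.001987 m·K/W
  R'_cork board = ln(0.0745/0.0404)/(2πk) = 0.6120/(2π·0.0501) = 1.944 m·K/W
  R'_polyurethane foam = ln(0.103/0.0745)/(2πk) = 0.3239/(2π·0.0303) = 1.701 m·K/W
  R'_conv,out = 1/(2πr h) = 1/(2π·0.103·22.3) = 0.06929 m·K/W
ΣR = 0.002436 + 0.001987 + 1.944 + 1.701 + 0.06929 = 3.719 m·K/W
Q' = ΔT/ΣR = (-193 °C − 27.3 °C)/3.719 = -59.24 W/m
From the inner boundary to the cork board/polyurethane foam interface, ΣR_partial = 1.948 m·K/W.
T_interface = T_in − Q'·ΣR_partial = -193 °C − (-59.24)(1.948) = -77.6 °C

T = -77.6 °C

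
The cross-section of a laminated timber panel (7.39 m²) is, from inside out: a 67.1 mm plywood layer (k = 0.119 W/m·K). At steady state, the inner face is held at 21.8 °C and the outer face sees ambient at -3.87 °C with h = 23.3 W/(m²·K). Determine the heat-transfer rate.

Q = 313 W

Series thermal resistances, inner to outer:
  R_plywood = L/(kA) = 0.0671/(0.119·7.39) = 0.07630 K/W
  R_conv,out = 1/(hA) = 1/(23.3·7.39) = 0.005808 K/W
ΣR = 0.07630 + 0.005808 = 0.08211 K/W
Q = ΔT/ΣR = (21.8 °C − -3.87 °C)/0.08211 = 313 W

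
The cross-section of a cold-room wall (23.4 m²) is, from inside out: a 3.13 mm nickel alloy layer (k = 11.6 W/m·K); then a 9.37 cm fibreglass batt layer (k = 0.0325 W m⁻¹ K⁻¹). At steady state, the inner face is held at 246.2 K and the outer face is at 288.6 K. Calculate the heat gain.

Q = 344 W

Series thermal resistances, inner to outer:
  R_nickel alloy = L/(kA) = 0.00313/(11.6·23.4) = 1.153×10^-5 K/W
  R_fibreglass batt = L/(kA) = 0.0937/(0.0325·23.4) = 0.1232 K/W
ΣR = 1.153×10^-5 + 0.1232 = 0.1232 K/W
Q = ΔT/ΣR = (246.2 K − 288.6 K)/0.1232 = -344 W
(Negative Q ⇒ heat flows inward; heat gain = 344 W.)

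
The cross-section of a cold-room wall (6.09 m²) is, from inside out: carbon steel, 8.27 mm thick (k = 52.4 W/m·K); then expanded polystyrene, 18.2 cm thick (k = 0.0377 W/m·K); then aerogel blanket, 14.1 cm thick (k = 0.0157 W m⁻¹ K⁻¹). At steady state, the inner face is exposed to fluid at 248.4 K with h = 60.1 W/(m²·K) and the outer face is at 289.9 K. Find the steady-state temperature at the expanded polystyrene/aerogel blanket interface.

Resistance network (inner→outer):
  R_conv,in = 1/(hA) = 1/(60.1·6.09) = 0.002732 K/W
  R_carbon steel = L/(kA) = 0.00827/(52.4·6.09) = 2.592×10^-5 K/W
  R_expanded polystyrene = L/(kA) = 0.182/(0.0377·6.09) = 0.7927 K/W
  R_aerogel blanket = L/(kA) = 0.141/(0.0157·6.09) = 1.475 K/W
ΣR = 0.002732 + 2.592×10^-5 + 0.7927 + 1.475 = 2.270 K/W
Q = ΔT/ΣR = (248.4 K − 289.9 K)/2.270 = -18.28 W
From the inner boundary to the expanded polystyrene/aerogel blanket interface, ΣR_partial = 0.7955 K/W.
T_interface = T_in − Q·ΣR_partial = 248.4 K − (-18.28)(0.7955) = 262.9 K

T = 262.9 K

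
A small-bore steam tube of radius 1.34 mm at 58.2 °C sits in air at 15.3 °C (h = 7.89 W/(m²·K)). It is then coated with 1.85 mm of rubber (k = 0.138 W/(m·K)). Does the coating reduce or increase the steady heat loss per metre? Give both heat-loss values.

Critical radius for a cylinder: r_cr = k/h = 0.0175 m = 1.75 cm.
Outer radius after coating: r₂ = 0.00134 + 0.00185 = 0.00319 m.
Since r₁ < r_cr and r₂ ≤ r_cr, the coating moves toward the maximum at r_cr — heat loss rises.
Bare: R = 1/(2πr₁h) = 15.05 m·K/W; Q = 42.9/15.05 = 2.85 W/m.
Coated: R = R_cond + R_conv = 7.324 m·K/W; Q = 42.9/7.324 = 5.86 W/m.

increases: 2.85 → 5.86 W/m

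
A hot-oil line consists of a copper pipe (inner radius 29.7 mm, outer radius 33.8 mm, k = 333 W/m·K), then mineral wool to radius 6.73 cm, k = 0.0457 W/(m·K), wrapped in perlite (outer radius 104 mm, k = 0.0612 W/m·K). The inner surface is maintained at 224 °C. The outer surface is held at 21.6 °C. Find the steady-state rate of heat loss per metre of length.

Series thermal resistances, inner to outer:
  R'_copper = ln(0.0338/0.0297)/(2πk) = 0.1293/(2π·333) = 6.180×10^-5 m·K/W
  R'_mineral wool = ln(0.0673/0.0338)/(2πk) = 0.6887/(2π·0.0457) = 2.398 m·K/W
  R'_perlite = ln(0.104/0.0673)/(2πk) = 0.4352/(2π·0.0612) = 1.132 m·K/W
ΣR = 6.180×10^-5 + 2.398 + 1.132 = 3.530 m·K/W
Q' = ΔT/ΣR = (224 °C − 21.6 °C)/3.530 = 57.3 W/m

Q' = 57.3 W/m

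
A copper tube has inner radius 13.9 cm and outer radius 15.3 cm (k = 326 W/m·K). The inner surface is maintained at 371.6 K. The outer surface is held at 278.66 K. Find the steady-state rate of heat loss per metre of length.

Q' = 2πk·ΔT/ln(r₂/r₁) = 2π × 326 × 92.94 / ln(0.153/0.139) = 1.98×10^6 W/m

Q' = 1980 kW/m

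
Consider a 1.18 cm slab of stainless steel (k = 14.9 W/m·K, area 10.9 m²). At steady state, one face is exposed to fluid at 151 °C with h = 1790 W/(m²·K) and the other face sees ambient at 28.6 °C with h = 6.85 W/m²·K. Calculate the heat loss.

Q = 9060 W

Series thermal resistances, inner to outer:
  R_conv,in = 1/(hA) = 1/(1790·10.9) = 5.125×10^-5 K/W
  R_stainless steel = L/(kA) = 0.0118/(14.9·10.9) = 7.266×10^-5 K/W
  R_conv,out = 1/(hA) = 1/(6.85·10.9) = 0.01339 K/W
ΣR = 5.125×10^-5 + 7.266×10^-5 + 0.01339 = 0.01351 K/W
Q = ΔT/ΣR = (151 °C − 28.6 °C)/0.01351 = 9060 W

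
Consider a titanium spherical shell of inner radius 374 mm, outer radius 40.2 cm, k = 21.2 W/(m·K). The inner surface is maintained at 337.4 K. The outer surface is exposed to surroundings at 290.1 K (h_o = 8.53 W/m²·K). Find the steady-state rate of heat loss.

Q = 810 W

Resistance network (inner→outer):
  R_titanium = (1/0.374 − 1/0.402)/(4πk) = 0.1862/(4π·21.2) = 6.991×10^-4 K/W
  R_conv,out = 1/(4πr²h) = 1/(4π·0.402²·8.53) = 0.05773 K/W
ΣR = 6.991×10^-4 + 0.05773 = 0.05843 K/W
Q = ΔT/ΣR = (337.4 K − 290.1 K)/0.05843 = 810 W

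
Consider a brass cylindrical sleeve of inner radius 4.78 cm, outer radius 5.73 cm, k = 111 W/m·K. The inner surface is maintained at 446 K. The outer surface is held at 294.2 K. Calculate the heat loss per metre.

Q' = 584 kW/m

Q' = 2πk·ΔT/ln(r₂/r₁) = 2π × 111 × 151.8 / ln(0.0573/0.0478) = 5.84×10^5 W/m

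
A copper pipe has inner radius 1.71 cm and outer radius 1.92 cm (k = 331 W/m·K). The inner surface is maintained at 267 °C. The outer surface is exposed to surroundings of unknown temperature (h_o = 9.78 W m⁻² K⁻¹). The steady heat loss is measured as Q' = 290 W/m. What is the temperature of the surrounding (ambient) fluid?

Sum the resistances:
  R'_copper = ln(0.0192/0.0171)/(2πk) = 0.1158/(2π·331) = 5.570×10^-5 m·K/W
  R'_conv,out = 1/(2πr h) = 1/(2π·0.0192·9.78) = 0.8476 m·K/W
ΣR = 0.8476 m·K/W
ΔT = Q'·ΣR = 290 × 0.8476 = 245.8 K
Heat flows outward, so T_out = T_in − ΔT = 267 − 245.8 = 21.2 °C

T_out = 21.2 °C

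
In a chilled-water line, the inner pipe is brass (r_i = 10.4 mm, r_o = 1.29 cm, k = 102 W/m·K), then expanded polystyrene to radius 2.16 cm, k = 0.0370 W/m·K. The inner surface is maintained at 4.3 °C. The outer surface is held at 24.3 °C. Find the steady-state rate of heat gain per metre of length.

Q' = 9.02 W/m

Series thermal resistances, inner to outer:
  R'_brass = ln(0.0129/0.0104)/(2πk) = 0.2154/(2π·102) = 3.361×10^-4 m·K/W
  R'_expanded polystyrene = ln(0.0216/0.0129)/(2πk) = 0.5155/(2π·0.0370) = 2.217 m·K/W
ΣR = 3.361×10^-4 + 2.217 = 2.217 m·K/W
Q' = ΔT/ΣR = (4.3 °C − 24.3 °C)/2.217 = -9.02 W/m
(Negative Q' ⇒ heat flows inward; heat gain = 9.02 W/m.)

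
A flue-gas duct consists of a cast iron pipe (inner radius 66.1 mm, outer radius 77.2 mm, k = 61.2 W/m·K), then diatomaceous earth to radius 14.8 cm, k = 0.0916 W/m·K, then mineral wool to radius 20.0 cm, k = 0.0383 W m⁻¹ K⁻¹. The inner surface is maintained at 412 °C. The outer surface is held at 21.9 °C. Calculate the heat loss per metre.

Q' = 164 W/m

Series thermal resistances, inner to outer:
  R'_cast iron = ln(0.0772/0.0661)/(2πk) = 0.1552/(2π·61.2) = 4.037×10^-4 m·K/W
  R'_diatomaceous earth = ln(0.148/0.0772)/(2πk) = 0.6508/(2π·0.0916) = 1.131 m·K/W
  R'_mineral wool = ln(0.200/0.148)/(2πk) = 0.3011/(2π·0.0383) = 1.251 m·K/W
ΣR = 4.037×10^-4 + 1.131 + 1.251 = 2.382 m·K/W
Q' = ΔT/ΣR = (412 °C − 21.9 °C)/2.382 = 164 W/m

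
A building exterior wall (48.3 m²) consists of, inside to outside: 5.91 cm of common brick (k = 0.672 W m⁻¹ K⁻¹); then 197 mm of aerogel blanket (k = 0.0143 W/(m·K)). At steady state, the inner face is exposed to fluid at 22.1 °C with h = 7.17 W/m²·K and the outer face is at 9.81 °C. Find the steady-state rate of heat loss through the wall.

Q = 42.4 W

Treat each layer as a resistance in series:
  R_conv,in = 1/(hA) = 1/(7.17·48.3) = 0.002888 K/W
  R_common brick = L/(kA) = 0.0591/(0.672·48.3) = 0.001821 K/W
  R_aerogel blanket = L/(kA) = 0.197/(0.0143·48.3) = 0.2852 K/W
ΣR = 0.002888 + 0.001821 + 0.2852 = 0.2899 K/W
Q = ΔT/ΣR = (22.1 °C − 9.81 °C)/0.2899 = 42.4 W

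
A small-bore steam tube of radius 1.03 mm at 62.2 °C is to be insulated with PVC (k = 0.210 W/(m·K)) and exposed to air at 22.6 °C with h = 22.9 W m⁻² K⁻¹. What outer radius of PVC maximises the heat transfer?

For a cylinder, r_cr = k_ins/h = 0.210/22.9 = 0.00917 m = 0.917 cm

r_cr = 0.917 cm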